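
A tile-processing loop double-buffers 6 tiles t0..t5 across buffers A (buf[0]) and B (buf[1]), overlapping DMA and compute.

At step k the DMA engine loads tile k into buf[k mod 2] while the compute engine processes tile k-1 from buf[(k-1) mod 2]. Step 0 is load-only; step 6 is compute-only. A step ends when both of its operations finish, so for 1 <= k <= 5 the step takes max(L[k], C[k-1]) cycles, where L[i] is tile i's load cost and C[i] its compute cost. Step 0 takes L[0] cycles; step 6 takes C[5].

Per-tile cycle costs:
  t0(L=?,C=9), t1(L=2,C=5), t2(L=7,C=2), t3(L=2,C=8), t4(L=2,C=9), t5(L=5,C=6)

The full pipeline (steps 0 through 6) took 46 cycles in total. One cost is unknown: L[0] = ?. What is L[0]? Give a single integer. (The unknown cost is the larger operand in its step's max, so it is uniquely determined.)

L[0] = 5

step 0 | dur = L[0]=? = L[0]  (unknown; binding)
step 1 | dur = max(L[1]=2, C[0]=9) = 9
step 2 | dur = max(L[2]=7, C[1]=5) = 7
step 3 | dur = max(L[3]=2, C[2]=2) = 2
step 4 | dur = max(L[4]=2, C[3]=8) = 8
step 5 | dur = max(L[5]=5, C[4]=9) = 9
step 6 | dur = C[5]=6 = 6
sum of known step durations = 41
dur[0] = total - known = 46 - 41 = 5
L[0] is the binding max in step 0, so L[0] = dur[0] = 5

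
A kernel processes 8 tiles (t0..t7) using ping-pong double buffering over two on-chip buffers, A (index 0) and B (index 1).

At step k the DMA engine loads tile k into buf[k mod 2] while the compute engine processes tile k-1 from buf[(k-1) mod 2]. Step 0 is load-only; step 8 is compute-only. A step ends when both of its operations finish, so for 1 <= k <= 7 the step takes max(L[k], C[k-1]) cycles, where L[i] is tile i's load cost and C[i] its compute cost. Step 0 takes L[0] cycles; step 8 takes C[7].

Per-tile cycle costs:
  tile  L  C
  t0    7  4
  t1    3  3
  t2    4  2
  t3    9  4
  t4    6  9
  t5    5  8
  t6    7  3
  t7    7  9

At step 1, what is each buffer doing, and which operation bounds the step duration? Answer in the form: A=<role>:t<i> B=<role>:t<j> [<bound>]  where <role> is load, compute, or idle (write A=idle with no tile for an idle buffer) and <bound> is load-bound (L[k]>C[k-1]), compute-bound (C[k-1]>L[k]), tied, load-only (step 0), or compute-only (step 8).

step 1: A=compute:t0 B=load:t1 [compute-bound]

  0. 7=7c; end=7; A:t0 B:-
  1. max(3,4)=4c; end=11; A:t0 B:t1
  2. max(4,3)=4c; end=15; A:t2 B:t1
  3. max(9,2)=9c; end=24; A:t2 B:t3
  4. max(6,4)=6c; end=30; A:t4 B:t3
  5. max(5,9)=9c; end=39; A:t4 B:t5
  6. max(7,8)=8c; end=47; A:t6 B:t5
  7. max(7,3)=7c; end=54; A:t6 B:t7
  8. 9=9c; end=63; A:t6 B:t7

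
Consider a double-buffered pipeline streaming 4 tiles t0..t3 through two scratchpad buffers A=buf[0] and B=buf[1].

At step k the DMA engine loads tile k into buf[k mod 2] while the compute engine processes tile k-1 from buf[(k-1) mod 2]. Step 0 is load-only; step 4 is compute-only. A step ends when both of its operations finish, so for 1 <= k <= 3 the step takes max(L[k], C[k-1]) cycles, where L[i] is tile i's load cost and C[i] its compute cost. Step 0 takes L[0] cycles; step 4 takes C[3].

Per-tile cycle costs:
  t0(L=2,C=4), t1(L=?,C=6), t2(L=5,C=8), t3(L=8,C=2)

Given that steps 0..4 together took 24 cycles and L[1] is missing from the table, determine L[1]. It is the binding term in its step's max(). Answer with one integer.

L[1] = 6

step 0 = dur = L[0]=2 = 2
step 1 = dur = max(L[1]=?, C[0]=4) = L[1]  (unknown; binding)
step 2 = dur = max(L[2]=5, C[1]=6) = 6
step 3 = dur = max(L[3]=8, C[2]=8) = 8
step 4 = dur = C[3]=2 = 2
sum of known step durations = 18
dur[1] = total - known = 24 - 18 = 6
L[1] is the binding max in step 1, so L[1] = dur[1] = 6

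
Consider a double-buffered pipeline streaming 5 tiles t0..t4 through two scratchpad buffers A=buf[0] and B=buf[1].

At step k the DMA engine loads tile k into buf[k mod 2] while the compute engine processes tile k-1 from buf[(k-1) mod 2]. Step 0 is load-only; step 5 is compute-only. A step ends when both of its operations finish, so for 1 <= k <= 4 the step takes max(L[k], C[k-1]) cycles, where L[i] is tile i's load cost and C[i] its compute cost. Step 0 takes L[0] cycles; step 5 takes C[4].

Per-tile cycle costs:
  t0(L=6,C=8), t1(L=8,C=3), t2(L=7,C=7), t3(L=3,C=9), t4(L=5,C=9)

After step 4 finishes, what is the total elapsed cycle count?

end_cycle[4] = 37

  0. 6=6c; end=6; A:t0 B:-
  1. max(8,8)=8c; end=14; A:t0 B:t1
  2. max(7,3)=7c; end=21; A:t2 B:t1
  3. max(3,7)=7c; end=28; A:t2 B:t3
  4. max(5,9)=9c; end=37; A:t4 B:t3
  5. 9=9c; end=46; A:t4 B:t3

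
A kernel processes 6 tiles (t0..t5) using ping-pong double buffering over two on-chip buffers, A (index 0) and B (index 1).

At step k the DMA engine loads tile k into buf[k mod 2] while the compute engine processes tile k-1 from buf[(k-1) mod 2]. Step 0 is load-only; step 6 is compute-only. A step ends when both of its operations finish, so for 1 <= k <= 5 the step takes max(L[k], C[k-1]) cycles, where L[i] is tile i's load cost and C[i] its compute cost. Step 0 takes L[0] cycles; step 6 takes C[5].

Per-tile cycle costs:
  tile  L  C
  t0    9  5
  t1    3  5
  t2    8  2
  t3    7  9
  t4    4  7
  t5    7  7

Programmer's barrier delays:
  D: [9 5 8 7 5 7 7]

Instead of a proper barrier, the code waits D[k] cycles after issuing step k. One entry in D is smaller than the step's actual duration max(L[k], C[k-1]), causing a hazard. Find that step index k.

hazard at step 4

step 0: need L[0]=9 = 9; D[0]=9 ok
step 1: need max(L[1]=3,C[0]=5) = 5; D[1]=5 ok
step 2: need max(L[2]=8,C[1]=5) = 8; D[2]=8 ok
step 3: need max(L[3]=7,C[2]=2) = 7; D[3]=7 ok
step 4: need max(L[4]=4,C[3]=9) = 9; D[4]=5 SHORT
step 5: need max(L[5]=7,C[4]=7) = 7; D[5]=7 ok
step 6: need C[5]=7 = 7; D[6]=7 ok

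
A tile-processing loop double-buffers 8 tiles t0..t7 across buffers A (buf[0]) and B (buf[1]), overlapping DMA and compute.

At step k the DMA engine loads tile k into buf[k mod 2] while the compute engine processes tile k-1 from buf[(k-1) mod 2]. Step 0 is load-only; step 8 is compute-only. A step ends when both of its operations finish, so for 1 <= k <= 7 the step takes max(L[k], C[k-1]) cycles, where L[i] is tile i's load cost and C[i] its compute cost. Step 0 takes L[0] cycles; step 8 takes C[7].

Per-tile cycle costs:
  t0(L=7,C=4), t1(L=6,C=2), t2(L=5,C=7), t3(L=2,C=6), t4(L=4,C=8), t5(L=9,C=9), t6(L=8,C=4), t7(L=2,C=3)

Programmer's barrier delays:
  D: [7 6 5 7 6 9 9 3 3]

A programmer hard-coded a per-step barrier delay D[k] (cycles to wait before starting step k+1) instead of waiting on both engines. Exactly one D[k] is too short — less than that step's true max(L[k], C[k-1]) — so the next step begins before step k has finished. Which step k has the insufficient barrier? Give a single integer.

step 0: need L[0]=7 = 7; D[0]=7 ok
step 1: need max(L[1]=6,C[0]=4) = 6; D[1]=6 ok
step 2: need max(L[2]=5,C[1]=2) = 5; D[2]=5 ok
step 3: need max(L[3]=2,C[2]=7) = 7; D[3]=7 ok
step 4: need max(L[4]=4,C[3]=6) = 6; D[4]=6 ok
step 5: need max(L[5]=9,C[4]=8) = 9; D[5]=9 ok
step 6: need max(L[6]=8,C[5]=9) = 9; D[6]=9 ok
step 7: need max(L[7]=2,C[6]=4) = 4; D[7]=3 SHORT
step 8: need C[7]=3 = 3; D[8]=3 ok

hazard at step 7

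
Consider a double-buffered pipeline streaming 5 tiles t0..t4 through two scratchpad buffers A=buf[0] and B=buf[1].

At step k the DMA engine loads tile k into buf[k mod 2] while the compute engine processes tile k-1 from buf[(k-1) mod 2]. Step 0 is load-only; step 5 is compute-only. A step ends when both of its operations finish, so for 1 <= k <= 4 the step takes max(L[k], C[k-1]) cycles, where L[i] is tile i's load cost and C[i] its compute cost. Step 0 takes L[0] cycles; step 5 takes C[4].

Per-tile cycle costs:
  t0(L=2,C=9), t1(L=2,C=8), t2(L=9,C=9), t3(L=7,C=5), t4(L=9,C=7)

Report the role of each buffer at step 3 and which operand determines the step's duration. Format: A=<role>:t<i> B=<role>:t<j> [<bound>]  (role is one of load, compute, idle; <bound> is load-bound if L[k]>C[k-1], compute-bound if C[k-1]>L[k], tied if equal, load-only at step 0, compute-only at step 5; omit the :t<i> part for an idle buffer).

step 3: A=compute:t2 B=load:t3 [compute-bound]

  0. 2=2c; end=2; A:t0 B:-
  1. max(2,9)=9c; end=11; A:t0 B:t1
  2. max(9,8)=9c; end=20; A:t2 B:t1
  3. max(7,9)=9c; end=29; A:t2 B:t3
  4. max(9,5)=9c; end=38; A:t4 B:t3
  5. 7=7c; end=45; A:t4 B:t3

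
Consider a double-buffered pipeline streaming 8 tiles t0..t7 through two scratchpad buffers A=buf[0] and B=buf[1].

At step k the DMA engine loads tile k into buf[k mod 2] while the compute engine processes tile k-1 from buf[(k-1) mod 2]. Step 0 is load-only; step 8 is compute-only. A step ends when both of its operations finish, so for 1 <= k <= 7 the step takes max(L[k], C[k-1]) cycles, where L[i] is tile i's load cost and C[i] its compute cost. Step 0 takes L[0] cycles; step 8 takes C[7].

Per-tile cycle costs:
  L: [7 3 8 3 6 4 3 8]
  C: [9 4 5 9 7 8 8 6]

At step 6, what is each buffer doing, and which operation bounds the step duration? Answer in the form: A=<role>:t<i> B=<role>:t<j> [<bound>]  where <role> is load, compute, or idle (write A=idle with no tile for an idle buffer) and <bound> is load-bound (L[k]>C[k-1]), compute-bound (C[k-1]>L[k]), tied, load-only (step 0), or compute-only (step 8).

step 0: L[0]=7 → dur=7, Σ=7 | A=load:t0 B=idle [load-only]
step 1: L[1]=3 C[0]=9 → dur=9, Σ=16 | A=compute:t0 B=load:t1 [compute-bound]
step 2: L[2]=8 C[1]=4 → dur=8, Σ=24 | A=load:t2 B=compute:t1 [load-bound]
step 3: L[3]=3 C[2]=5 → dur=5, Σ=29 | A=compute:t2 B=load:t3 [compute-bound]
step 4: L[4]=6 C[3]=9 → dur=9, Σ=38 | A=load:t4 B=compute:t3 [compute-bound]
step 5: L[5]=4 C[4]=7 → dur=7, Σ=45 | A=compute:t4 B=load:t5 [compute-bound]
step 6: L[6]=3 C[5]=8 → dur=8, Σ=53 | A=load:t6 B=compute:t5 [compute-bound]
step 7: L[7]=8 C[6]=8 → dur=8, Σ=61 | A=compute:t6 B=load:t7 [tied]
step 8: C[7]=6 → dur=6, Σ=67 | A=idle B=compute:t7 [compute-only]

step 6: A=load:t6 B=compute:t5 [compute-bound]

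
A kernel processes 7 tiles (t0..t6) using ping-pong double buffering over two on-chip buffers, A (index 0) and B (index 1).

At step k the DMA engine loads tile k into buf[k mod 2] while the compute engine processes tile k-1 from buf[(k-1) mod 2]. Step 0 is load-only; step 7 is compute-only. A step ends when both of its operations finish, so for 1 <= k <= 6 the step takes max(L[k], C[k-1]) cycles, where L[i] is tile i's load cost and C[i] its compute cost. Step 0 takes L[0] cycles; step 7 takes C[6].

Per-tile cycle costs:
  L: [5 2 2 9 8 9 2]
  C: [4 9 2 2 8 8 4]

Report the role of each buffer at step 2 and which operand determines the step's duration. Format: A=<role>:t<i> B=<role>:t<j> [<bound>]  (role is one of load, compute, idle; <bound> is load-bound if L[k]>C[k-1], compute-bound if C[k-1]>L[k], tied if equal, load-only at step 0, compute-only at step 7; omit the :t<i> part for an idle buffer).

step 2: A=load:t2 B=compute:t1 [compute-bound]

step 0: L[0]=5 → dur=5, Σ=5 | A=load:t0 B=idle [load-only]
step 1: L[1]=2 C[0]=4 → dur=4, Σ=9 | A=compute:t0 B=load:t1 [compute-bound]
step 2: L[2]=2 C[1]=9 → dur=9, Σ=18 | A=load:t2 B=compute:t1 [compute-bound]
step 3: L[3]=9 C[2]=2 → dur=9, Σ=27 | A=compute:t2 B=load:t3 [load-bound]
step 4: L[4]=8 C[3]=2 → dur=8, Σ=35 | A=load:t4 B=compute:t3 [load-bound]
step 5: L[5]=9 C[4]=8 → dur=9, Σ=44 | A=compute:t4 B=load:t5 [load-bound]
step 6: L[6]=2 C[5]=8 → dur=8, Σ=52 | A=load:t6 B=compute:t5 [compute-bound]
step 7: C[6]=4 → dur=4, Σ=56 | A=compute:t6 B=idle [compute-only]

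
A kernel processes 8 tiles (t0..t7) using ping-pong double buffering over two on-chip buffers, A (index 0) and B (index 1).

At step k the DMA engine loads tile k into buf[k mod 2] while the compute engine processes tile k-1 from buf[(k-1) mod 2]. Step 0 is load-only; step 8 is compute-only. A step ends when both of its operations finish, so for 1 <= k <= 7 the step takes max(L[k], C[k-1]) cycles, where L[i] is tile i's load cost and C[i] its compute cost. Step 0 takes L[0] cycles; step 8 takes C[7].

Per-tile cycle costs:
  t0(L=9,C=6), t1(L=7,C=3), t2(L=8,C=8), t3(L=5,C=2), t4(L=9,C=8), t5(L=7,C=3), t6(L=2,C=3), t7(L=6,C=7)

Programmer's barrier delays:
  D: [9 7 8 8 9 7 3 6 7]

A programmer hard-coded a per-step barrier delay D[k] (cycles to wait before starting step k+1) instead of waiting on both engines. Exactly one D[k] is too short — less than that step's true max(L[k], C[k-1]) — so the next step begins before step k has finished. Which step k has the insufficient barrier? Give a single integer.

hazard at step 5

k=0 barrier L[0]=9→9c, D[0]=9 ok
k=1 barrier max(L[1]=7,C[0]=6)→7c, D[1]=7 ok
k=2 barrier max(L[2]=8,C[1]=3)→8c, D[2]=8 ok
k=3 barrier max(L[3]=5,C[2]=8)→8c, D[3]=8 ok
k=4 barrier max(L[4]=9,C[3]=2)→9c, D[4]=9 ok
k=5 barrier max(L[5]=7,C[4]=8)→8c, D[5]=7 SHORT
k=6 barrier max(L[6]=2,C[5]=3)→3c, D[6]=3 ok
k=7 barrier max(L[7]=6,C[6]=3)→6c, D[7]=6 ok
k=8 barrier C[7]=7→7c, D[8]=7 ok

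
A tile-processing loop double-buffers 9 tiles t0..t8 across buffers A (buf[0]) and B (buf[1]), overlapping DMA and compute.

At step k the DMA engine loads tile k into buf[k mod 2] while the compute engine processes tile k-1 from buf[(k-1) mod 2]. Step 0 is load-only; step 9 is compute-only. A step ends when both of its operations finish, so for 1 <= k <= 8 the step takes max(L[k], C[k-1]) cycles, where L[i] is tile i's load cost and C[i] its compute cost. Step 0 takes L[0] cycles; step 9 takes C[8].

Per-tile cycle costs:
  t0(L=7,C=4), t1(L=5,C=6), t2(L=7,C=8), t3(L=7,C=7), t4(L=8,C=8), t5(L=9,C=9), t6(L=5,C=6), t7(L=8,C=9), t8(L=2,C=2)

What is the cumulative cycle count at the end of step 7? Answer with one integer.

end_cycle[7] = 61

k=0 load=t0/7c comp=- wait=7 total=7
k=1 load=t1/5c comp=t0/4c wait=5 total=12
k=2 load=t2/7c comp=t1/6c wait=7 total=19
k=3 load=t3/7c comp=t2/8c wait=8 total=27
k=4 load=t4/8c comp=t3/7c wait=8 total=35
k=5 load=t5/9c comp=t4/8c wait=9 total=44
k=6 load=t6/5c comp=t5/9c wait=9 total=53
k=7 load=t7/8c comp=t6/6c wait=8 total=61
k=8 load=t8/2c comp=t7/9c wait=9 total=70
k=9 load=- comp=t8/2c wait=2 total=72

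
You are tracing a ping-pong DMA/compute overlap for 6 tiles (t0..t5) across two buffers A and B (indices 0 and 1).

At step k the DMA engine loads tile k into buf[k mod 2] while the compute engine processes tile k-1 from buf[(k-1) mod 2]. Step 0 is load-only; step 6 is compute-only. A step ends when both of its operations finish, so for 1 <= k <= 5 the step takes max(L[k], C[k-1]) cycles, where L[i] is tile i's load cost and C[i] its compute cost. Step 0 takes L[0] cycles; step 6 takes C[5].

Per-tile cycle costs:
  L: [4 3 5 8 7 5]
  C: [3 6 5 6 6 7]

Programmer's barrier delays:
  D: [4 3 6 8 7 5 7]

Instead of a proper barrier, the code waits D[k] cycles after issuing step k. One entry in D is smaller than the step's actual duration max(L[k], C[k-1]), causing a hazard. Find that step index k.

step 0: need L[0]=4 = 4; D[0]=4 ok
step 1: need max(L[1]=3,C[0]=3) = 3; D[1]=3 ok
step 2: need max(L[2]=5,C[1]=6) = 6; D[2]=6 ok
step 3: need max(L[3]=8,C[2]=5) = 8; D[3]=8 ok
step 4: need max(L[4]=7,C[3]=6) = 7; D[4]=7 ok
step 5: need max(L[5]=5,C[4]=6) = 6; D[5]=5 SHORT
step 6: need C[5]=7 = 7; D[6]=7 ok

hazard at step 5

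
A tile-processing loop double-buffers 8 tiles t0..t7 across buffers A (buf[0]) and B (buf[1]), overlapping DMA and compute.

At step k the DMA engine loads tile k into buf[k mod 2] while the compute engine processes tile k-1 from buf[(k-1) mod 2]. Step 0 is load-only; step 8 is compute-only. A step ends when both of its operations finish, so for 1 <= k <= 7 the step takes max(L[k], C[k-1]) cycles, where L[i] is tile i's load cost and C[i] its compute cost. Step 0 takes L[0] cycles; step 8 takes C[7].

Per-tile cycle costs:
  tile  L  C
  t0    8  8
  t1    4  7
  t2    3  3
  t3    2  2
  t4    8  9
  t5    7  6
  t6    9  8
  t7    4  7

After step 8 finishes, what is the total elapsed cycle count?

  0. 8=8c; end=8; A:t0 B:-
  1. max(4,8)=8c; end=16; A:t0 B:t1
  2. max(3,7)=7c; end=23; A:t2 B:t1
  3. max(2,3)=3c; end=26; A:t2 B:t3
  4. max(8,2)=8c; end=34; A:t4 B:t3
  5. max(7,9)=9c; end=43; A:t4 B:t5
  6. max(9,6)=9c; end=52; A:t6 B:t5
  7. max(4,8)=8c; end=60; A:t6 B:t7
  8. 7=7c; end=67; A:t6 B:t7

end_cycle[8] = 67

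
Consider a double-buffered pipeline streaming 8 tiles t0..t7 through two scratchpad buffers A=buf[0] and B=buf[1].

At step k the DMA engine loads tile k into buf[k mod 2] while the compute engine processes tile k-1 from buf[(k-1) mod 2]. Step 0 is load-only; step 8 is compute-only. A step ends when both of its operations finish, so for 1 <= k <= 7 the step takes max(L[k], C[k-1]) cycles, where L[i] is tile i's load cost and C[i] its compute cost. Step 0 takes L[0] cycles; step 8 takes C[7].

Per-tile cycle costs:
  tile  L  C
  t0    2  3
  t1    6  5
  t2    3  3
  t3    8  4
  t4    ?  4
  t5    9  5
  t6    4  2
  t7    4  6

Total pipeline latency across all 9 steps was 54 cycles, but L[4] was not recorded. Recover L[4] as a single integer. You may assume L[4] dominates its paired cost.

step 0: dur = L[0]=2 = 2
step 1: dur = max(L[1]=6, C[0]=3) = 6
step 2: dur = max(L[2]=3, C[1]=5) = 5
step 3: dur = max(L[3]=8, C[2]=3) = 8
step 4: dur = max(L[4]=?, C[3]=4) = L[4]  (unknown; binding)
step 5: dur = max(L[5]=9, C[4]=4) = 9
step 6: dur = max(L[6]=4, C[5]=5) = 5
step 7: dur = max(L[7]=4, C[6]=2) = 4
step 8: dur = C[7]=6 = 6
sum of known step durations = 45
dur[4] = total - known = 54 - 45 = 9
L[4] is the binding max in step 4, so L[4] = dur[4] = 9

L[4] = 9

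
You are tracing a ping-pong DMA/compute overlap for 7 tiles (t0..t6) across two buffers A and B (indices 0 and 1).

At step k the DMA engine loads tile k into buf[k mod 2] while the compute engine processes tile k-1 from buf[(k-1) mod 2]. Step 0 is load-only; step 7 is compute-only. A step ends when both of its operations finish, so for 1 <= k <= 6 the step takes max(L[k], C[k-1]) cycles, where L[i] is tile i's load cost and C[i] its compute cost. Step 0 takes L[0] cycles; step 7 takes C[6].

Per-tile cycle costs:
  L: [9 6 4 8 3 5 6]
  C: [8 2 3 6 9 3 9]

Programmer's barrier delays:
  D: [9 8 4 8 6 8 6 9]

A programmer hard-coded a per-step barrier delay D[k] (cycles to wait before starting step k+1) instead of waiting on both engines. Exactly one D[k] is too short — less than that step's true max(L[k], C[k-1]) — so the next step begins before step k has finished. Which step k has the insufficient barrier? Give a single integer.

[0] required=L[0]=9=9 vs D=9 ok
[1] required=max(L[1]=6,C[0]=8)=8 vs D=8 ok
[2] required=max(L[2]=4,C[1]=2)=4 vs D=4 ok
[3] required=max(L[3]=8,C[2]=3)=8 vs D=8 ok
[4] required=max(L[4]=3,C[3]=6)=6 vs D=6 ok
[5] required=max(L[5]=5,C[4]=9)=9 vs D=8 SHORT
[6] required=max(L[6]=6,C[5]=3)=6 vs D=6 ok
[7] required=C[6]=9=9 vs D=9 ok

hazard at step 5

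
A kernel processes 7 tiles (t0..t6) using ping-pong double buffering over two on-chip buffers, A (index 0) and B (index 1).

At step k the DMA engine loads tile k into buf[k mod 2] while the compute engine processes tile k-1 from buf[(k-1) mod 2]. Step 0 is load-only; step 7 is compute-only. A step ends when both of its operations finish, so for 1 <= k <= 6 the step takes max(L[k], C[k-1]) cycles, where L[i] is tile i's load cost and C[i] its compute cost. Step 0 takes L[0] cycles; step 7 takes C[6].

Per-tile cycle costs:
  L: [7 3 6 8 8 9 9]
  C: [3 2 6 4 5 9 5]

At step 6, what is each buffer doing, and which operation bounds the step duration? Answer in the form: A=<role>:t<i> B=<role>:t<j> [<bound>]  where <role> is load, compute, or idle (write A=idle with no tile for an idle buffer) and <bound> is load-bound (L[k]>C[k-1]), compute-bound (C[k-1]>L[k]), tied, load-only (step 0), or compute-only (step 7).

[0] DMA t0→A (7c) ∥ CU idle ⇒ 7c, clock 7
[1] DMA t1→B (3c) ∥ CU A:t0 (3c) ⇒ 3c, clock 10
[2] DMA t2→A (6c) ∥ CU B:t1 (2c) ⇒ 6c, clock 16
[3] DMA t3→B (8c) ∥ CU A:t2 (6c) ⇒ 8c, clock 24
[4] DMA t4→A (8c) ∥ CU B:t3 (4c) ⇒ 8c, clock 32
[5] DMA t5→B (9c) ∥ CU A:t4 (5c) ⇒ 9c, clock 41
[6] DMA t6→A (9c) ∥ CU B:t5 (9c) ⇒ 9c, clock 50
[7] DMA idle ∥ CU A:t6 (5c) ⇒ 5c, clock 55

step 6: A=load:t6 B=compute:t5 [tied]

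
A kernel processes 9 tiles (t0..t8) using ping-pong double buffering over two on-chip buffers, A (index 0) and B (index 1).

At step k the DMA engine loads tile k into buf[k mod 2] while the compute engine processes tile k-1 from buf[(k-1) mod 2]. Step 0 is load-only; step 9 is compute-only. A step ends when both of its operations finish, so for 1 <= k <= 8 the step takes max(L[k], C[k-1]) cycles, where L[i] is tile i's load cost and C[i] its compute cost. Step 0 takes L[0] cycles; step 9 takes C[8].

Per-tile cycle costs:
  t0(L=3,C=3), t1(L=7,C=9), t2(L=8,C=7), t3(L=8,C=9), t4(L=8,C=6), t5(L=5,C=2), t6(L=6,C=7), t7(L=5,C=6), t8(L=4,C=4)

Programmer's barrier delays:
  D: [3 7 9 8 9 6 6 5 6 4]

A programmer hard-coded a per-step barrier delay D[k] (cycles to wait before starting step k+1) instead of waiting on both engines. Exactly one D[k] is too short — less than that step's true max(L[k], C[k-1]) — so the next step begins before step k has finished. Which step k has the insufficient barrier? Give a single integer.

k=0 barrier L[0]=3→3c, D[0]=3 ok
k=1 barrier max(L[1]=7,C[0]=3)→7c, D[1]=7 ok
k=2 barrier max(L[2]=8,C[1]=9)→9c, D[2]=9 ok
k=3 barrier max(L[3]=8,C[2]=7)→8c, D[3]=8 ok
k=4 barrier max(L[4]=8,C[3]=9)→9c, D[4]=9 ok
k=5 barrier max(L[5]=5,C[4]=6)→6c, D[5]=6 ok
k=6 barrier max(L[6]=6,C[5]=2)→6c, D[6]=6 ok
k=7 barrier max(L[7]=5,C[6]=7)→7c, D[7]=5 SHORT
k=8 barrier max(L[8]=4,C[7]=6)→6c, D[8]=6 ok
k=9 barrier C[8]=4→4c, D[9]=4 ok

hazard at step 7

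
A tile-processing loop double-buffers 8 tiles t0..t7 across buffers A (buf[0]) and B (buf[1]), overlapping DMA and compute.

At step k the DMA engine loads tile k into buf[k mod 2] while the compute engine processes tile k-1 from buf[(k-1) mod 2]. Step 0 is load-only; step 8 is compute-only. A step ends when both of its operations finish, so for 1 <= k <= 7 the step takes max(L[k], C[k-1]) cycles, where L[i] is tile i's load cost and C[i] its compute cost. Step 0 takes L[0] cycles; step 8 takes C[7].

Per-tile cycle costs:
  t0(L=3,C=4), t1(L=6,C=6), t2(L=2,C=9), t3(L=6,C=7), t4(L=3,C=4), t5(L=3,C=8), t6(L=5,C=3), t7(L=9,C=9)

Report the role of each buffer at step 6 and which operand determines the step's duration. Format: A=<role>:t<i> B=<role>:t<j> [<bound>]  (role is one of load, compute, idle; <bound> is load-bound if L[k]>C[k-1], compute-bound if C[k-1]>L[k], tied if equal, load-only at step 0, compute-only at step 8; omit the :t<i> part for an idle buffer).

step 6: A=load:t6 B=compute:t5 [compute-bound]

  0. 3=3c; end=3; A:t0 B:-
  1. max(6,4)=6c; end=9; A:t0 B:t1
  2. max(2,6)=6c; end=15; A:t2 B:t1
  3. max(6,9)=9c; end=24; A:t2 B:t3
  4. max(3,7)=7c; end=31; A:t4 B:t3
  5. max(3,4)=4c; end=35; A:t4 B:t5
  6. max(5,8)=8c; end=43; A:t6 B:t5
  7. max(9,3)=9c; end=52; A:t6 B:t7
  8. 9=9c; end=61; A:t6 B:t7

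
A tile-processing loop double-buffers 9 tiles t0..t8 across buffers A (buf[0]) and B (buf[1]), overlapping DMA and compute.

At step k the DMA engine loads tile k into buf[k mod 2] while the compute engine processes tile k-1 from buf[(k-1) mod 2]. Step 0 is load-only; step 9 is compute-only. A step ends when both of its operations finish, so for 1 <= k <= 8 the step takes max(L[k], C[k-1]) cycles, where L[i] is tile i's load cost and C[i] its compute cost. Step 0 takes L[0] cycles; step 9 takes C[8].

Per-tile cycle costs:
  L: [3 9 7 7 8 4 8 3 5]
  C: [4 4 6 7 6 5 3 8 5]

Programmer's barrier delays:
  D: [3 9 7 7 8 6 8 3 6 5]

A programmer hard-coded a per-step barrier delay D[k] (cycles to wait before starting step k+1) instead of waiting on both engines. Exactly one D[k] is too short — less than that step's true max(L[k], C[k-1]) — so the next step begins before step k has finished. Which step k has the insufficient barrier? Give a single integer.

[0] required=L[0]=3=3 vs D=3 ok
[1] required=max(L[1]=9,C[0]=4)=9 vs D=9 ok
[2] required=max(L[2]=7,C[1]=4)=7 vs D=7 ok
[3] required=max(L[3]=7,C[2]=6)=7 vs D=7 ok
[4] required=max(L[4]=8,C[3]=7)=8 vs D=8 ok
[5] required=max(L[5]=4,C[4]=6)=6 vs D=6 ok
[6] required=max(L[6]=8,C[5]=5)=8 vs D=8 ok
[7] required=max(L[7]=3,C[6]=3)=3 vs D=3 ok
[8] required=max(L[8]=5,C[7]=8)=8 vs D=6 SHORT
[9] required=C[8]=5=5 vs D=5 ok

hazard at step 8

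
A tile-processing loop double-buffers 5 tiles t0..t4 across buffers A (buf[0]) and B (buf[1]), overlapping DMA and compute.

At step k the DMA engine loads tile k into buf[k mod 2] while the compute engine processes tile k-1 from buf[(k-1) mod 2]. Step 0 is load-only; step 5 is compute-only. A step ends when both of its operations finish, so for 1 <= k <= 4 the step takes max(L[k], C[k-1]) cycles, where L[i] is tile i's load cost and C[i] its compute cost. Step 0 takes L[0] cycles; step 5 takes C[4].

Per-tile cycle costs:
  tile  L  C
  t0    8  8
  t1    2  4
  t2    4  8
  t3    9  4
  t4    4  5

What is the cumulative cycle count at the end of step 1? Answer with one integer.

end_cycle[1] = 16

k=0 load=t0/8c comp=- wait=8 total=8
k=1 load=t1/2c comp=t0/8c wait=8 total=16
k=2 load=t2/4c comp=t1/4c wait=4 total=20
k=3 load=t3/9c comp=t2/8c wait=9 total=29
k=4 load=t4/4c comp=t3/4c wait=4 total=33
k=5 load=- comp=t4/5c wait=5 total=38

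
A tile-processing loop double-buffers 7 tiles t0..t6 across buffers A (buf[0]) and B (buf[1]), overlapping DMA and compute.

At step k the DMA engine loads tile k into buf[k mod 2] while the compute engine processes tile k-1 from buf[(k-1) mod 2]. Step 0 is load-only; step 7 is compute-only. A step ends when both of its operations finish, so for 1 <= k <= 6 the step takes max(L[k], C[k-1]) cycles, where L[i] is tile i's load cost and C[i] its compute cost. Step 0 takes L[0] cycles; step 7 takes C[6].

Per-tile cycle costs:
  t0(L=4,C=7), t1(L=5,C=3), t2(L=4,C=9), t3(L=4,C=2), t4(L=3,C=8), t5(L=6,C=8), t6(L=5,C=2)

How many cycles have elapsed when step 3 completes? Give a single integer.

step 0: L[0]=4 → dur=4, Σ=4 | A=load:t0 B=idle [load-only]
step 1: L[1]=5 C[0]=7 → dur=7, Σ=11 | A=compute:t0 B=load:t1 [compute-bound]
step 2: L[2]=4 C[1]=3 → dur=4, Σ=15 | A=load:t2 B=compute:t1 [load-bound]
step 3: L[3]=4 C[2]=9 → dur=9, Σ=24 | A=compute:t2 B=load:t3 [compute-bound]
step 4: L[4]=3 C[3]=2 → dur=3, Σ=27 | A=load:t4 B=compute:t3 [load-bound]
step 5: L[5]=6 C[4]=8 → dur=8, Σ=35 | A=compute:t4 B=load:t5 [compute-bound]
step 6: L[6]=5 C[5]=8 → dur=8, Σ=43 | A=load:t6 B=compute:t5 [compute-bound]
step 7: C[6]=2 → dur=2, Σ=45 | A=compute:t6 B=idle [compute-only]

end_cycle[3] = 24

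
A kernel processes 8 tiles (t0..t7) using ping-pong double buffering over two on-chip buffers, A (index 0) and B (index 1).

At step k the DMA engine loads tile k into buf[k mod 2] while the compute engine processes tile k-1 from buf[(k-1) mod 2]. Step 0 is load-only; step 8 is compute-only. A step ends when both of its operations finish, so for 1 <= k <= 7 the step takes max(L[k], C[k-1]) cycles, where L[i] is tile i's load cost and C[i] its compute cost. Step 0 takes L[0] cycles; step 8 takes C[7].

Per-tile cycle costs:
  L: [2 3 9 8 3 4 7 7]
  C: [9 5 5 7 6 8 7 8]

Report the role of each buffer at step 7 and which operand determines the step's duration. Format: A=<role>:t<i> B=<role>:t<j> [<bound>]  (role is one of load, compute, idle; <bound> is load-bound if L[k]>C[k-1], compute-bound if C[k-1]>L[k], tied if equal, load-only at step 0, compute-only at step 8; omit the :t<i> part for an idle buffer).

step 7: A=compute:t6 B=load:t7 [tied]

k=0 load=t0/2c comp=- wait=2 total=2
k=1 load=t1/3c comp=t0/9c wait=9 total=11
k=2 load=t2/9c comp=t1/5c wait=9 total=20
k=3 load=t3/8c comp=t2/5c wait=8 total=28
k=4 load=t4/3c comp=t3/7c wait=7 total=35
k=5 load=t5/4c comp=t4/6c wait=6 total=41
k=6 load=t6/7c comp=t5/8c wait=8 total=49
k=7 load=t7/7c comp=t6/7c wait=7 total=56
k=8 load=- comp=t7/8c wait=8 total=64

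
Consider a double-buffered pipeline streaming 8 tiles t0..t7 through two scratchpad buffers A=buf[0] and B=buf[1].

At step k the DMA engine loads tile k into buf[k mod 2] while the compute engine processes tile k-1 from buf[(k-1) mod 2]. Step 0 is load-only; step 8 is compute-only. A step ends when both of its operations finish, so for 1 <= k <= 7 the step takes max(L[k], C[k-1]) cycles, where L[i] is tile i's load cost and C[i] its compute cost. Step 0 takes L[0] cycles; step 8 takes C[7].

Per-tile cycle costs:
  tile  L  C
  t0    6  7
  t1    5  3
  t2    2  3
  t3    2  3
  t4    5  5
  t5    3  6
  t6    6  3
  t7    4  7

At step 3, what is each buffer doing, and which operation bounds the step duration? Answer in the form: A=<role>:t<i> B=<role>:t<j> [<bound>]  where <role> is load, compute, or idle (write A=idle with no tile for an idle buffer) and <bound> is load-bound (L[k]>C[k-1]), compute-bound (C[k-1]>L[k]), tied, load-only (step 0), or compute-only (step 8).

[0] DMA t0→A (6c) ∥ CU idle ⇒ 6c, clock 6
[1] DMA t1→B (5c) ∥ CU A:t0 (7c) ⇒ 7c, clock 13
[2] DMA t2→A (2c) ∥ CU B:t1 (3c) ⇒ 3c, clock 16
[3] DMA t3→B (2c) ∥ CU A:t2 (3c) ⇒ 3c, clock 19
[4] DMA t4→A (5c) ∥ CU B:t3 (3c) ⇒ 5c, clock 24
[5] DMA t5→B (3c) ∥ CU A:t4 (5c) ⇒ 5c, clock 29
[6] DMA t6→A (6c) ∥ CU B:t5 (6c) ⇒ 6c, clock 35
[7] DMA t7→B (4c) ∥ CU A:t6 (3c) ⇒ 4c, clock 39
[8] DMA idle ∥ CU B:t7 (7c) ⇒ 7c, clock 46

step 3: A=compute:t2 B=load:t3 [compute-bound]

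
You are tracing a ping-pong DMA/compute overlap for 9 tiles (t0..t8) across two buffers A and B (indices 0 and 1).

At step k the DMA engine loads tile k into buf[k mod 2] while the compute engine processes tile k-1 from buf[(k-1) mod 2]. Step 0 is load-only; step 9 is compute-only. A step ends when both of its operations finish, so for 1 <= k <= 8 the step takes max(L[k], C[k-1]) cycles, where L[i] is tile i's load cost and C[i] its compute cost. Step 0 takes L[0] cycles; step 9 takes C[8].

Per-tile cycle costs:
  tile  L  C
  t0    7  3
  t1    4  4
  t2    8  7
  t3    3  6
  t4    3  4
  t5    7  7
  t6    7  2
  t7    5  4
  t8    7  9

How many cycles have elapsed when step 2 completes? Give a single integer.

k=0 load=t0/7c comp=- wait=7 total=7
k=1 load=t1/4c comp=t0/3c wait=4 total=11
k=2 load=t2/8c comp=t1/4c wait=8 total=19
k=3 load=t3/3c comp=t2/7c wait=7 total=26
k=4 load=t4/3c comp=t3/6c wait=6 total=32
k=5 load=t5/7c comp=t4/4c wait=7 total=39
k=6 load=t6/7c comp=t5/7c wait=7 total=46
k=7 load=t7/5c comp=t6/2c wait=5 total=51
k=8 load=t8/7c comp=t7/4c wait=7 total=58
k=9 load=- comp=t8/9c wait=9 total=67

end_cycle[2] = 19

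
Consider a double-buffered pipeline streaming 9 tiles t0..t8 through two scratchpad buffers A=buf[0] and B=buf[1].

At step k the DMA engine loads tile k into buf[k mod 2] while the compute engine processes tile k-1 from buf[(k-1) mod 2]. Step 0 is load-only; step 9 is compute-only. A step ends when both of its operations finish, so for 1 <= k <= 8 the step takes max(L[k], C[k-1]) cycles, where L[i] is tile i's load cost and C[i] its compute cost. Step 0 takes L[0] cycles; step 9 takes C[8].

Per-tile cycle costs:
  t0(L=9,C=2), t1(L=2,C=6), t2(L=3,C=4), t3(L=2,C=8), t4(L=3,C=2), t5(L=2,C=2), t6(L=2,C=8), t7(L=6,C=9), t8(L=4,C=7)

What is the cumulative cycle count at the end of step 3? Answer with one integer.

end_cycle[3] = 21

[0] DMA t0→A (9c) ∥ CU idle ⇒ 9c, clock 9
[1] DMA t1→B (2c) ∥ CU A:t0 (2c) ⇒ 2c, clock 11
[2] DMA t2→A (3c) ∥ CU B:t1 (6c) ⇒ 6c, clock 17
[3] DMA t3→B (2c) ∥ CU A:t2 (4c) ⇒ 4c, clock 21
[4] DMA t4→A (3c) ∥ CU B:t3 (8c) ⇒ 8c, clock 29
[5] DMA t5→B (2c) ∥ CU A:t4 (2c) ⇒ 2c, clock 31
[6] DMA t6→A (2c) ∥ CU B:t5 (2c) ⇒ 2c, clock 33
[7] DMA t7→B (6c) ∥ CU A:t6 (8c) ⇒ 8c, clock 41
[8] DMA t8→A (4c) ∥ CU B:t7 (9c) ⇒ 9c, clock 50
[9] DMA idle ∥ CU A:t8 (7c) ⇒ 7c, clock 57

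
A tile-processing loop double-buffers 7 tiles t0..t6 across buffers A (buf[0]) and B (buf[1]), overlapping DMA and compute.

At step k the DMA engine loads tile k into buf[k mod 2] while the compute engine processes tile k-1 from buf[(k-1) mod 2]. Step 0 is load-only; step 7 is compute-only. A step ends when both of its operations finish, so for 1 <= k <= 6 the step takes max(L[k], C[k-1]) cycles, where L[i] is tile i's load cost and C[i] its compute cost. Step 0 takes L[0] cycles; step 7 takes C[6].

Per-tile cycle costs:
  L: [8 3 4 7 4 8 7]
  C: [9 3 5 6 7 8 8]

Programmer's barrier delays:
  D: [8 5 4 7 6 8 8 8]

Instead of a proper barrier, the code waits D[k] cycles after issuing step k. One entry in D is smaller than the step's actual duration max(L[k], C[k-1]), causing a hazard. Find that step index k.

k=0 barrier L[0]=8→8c, D[0]=8 ok
k=1 barrier max(L[1]=3,C[0]=9)→9c, D[1]=5 SHORT
k=2 barrier max(L[2]=4,C[1]=3)→4c, D[2]=4 ok
k=3 barrier max(L[3]=7,C[2]=5)→7c, D[3]=7 ok
k=4 barrier max(L[4]=4,C[3]=6)→6c, D[4]=6 ok
k=5 barrier max(L[5]=8,C[4]=7)→8c, D[5]=8 ok
k=6 barrier max(L[6]=7,C[5]=8)→8c, D[6]=8 ok
k=7 barrier C[6]=8→8c, D[7]=8 ok

hazard at step 1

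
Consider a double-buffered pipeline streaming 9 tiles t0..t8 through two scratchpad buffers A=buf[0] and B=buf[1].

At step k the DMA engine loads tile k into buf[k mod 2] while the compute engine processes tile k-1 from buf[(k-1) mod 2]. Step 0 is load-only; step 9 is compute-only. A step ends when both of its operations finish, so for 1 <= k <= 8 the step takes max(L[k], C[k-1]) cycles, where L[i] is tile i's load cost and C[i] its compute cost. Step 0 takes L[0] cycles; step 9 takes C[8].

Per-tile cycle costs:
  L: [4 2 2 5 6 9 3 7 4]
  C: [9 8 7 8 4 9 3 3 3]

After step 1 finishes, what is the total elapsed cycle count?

  0. 4=4c; end=4; A:t0 B:-
  1. max(2,9)=9c; end=13; A:t0 B:t1
  2. max(2,8)=8c; end=21; A:t2 B:t1
  3. max(5,7)=7c; end=28; A:t2 B:t3
  4. max(6,8)=8c; end=36; A:t4 B:t3
  5. max(9,4)=9c; end=45; A:t4 B:t5
  6. max(3,9)=9c; end=54; A:t6 B:t5
  7. max(7,3)=7c; end=61; A:t6 B:t7
  8. max(4,3)=4c; end=65; A:t8 B:t7
  9. 3=3c; end=68; A:t8 B:t7

end_cycle[1] = 13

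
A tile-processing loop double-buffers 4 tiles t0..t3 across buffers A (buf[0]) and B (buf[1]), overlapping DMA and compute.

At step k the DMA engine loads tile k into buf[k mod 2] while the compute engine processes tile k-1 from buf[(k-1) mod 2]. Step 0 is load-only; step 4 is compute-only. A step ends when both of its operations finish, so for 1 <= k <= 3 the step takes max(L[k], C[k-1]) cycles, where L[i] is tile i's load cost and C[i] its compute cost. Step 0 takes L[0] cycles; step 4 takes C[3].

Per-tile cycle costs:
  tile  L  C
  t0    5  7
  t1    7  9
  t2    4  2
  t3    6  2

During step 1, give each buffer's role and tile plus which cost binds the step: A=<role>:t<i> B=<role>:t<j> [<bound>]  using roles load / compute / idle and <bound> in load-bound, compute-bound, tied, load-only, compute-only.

step 1: A=compute:t0 B=load:t1 [tied]

k=0 load=t0/5c comp=- wait=5 total=5
k=1 load=t1/7c comp=t0/7c wait=7 total=12
k=2 load=t2/4c comp=t1/9c wait=9 total=21
k=3 load=t3/6c comp=t2/2c wait=6 total=27
k=4 load=- comp=t3/2c wait=2 total=29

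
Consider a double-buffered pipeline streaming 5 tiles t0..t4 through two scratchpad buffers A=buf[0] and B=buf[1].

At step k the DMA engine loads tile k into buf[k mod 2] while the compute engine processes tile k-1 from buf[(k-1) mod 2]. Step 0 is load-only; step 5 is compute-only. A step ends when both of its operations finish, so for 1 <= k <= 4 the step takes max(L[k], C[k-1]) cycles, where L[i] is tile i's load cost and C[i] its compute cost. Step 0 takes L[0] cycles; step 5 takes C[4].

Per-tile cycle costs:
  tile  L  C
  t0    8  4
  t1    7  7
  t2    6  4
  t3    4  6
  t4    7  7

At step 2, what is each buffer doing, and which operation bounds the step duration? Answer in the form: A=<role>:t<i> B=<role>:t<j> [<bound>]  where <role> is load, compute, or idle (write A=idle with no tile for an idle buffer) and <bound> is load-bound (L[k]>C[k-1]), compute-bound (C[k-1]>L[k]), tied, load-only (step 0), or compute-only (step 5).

  0. 8=8c; end=8; A:t0 B:-
  1. max(7,4)=7c; end=15; A:t0 B:t1
  2. max(6,7)=7c; end=22; A:t2 B:t1
  3. max(4,4)=4c; end=26; A:t2 B:t3
  4. max(7,6)=7c; end=33; A:t4 B:t3
  5. 7=7c; end=40; A:t4 B:t3

step 2: A=load:t2 B=compute:t1 [compute-bound]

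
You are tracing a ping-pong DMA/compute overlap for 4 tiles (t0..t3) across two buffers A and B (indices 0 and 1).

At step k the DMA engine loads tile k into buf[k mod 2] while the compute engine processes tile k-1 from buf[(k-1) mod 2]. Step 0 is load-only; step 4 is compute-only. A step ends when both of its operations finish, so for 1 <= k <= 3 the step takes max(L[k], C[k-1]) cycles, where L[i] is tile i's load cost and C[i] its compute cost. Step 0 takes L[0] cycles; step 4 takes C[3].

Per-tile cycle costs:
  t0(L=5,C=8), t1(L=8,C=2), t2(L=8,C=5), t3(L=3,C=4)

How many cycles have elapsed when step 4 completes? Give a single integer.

end_cycle[4] = 30

step 0: L[0]=5 → dur=5, Σ=5 | A=load:t0 B=idle [load-only]
step 1: L[1]=8 C[0]=8 → dur=8, Σ=13 | A=compute:t0 B=load:t1 [tied]
step 2: L[2]=8 C[1]=2 → dur=8, Σ=21 | A=load:t2 B=compute:t1 [load-bound]
step 3: L[3]=3 C[2]=5 → dur=5, Σ=26 | A=compute:t2 B=load:t3 [compute-bound]
step 4: C[3]=4 → dur=4, Σ=30 | A=idle B=compute:t3 [compute-only]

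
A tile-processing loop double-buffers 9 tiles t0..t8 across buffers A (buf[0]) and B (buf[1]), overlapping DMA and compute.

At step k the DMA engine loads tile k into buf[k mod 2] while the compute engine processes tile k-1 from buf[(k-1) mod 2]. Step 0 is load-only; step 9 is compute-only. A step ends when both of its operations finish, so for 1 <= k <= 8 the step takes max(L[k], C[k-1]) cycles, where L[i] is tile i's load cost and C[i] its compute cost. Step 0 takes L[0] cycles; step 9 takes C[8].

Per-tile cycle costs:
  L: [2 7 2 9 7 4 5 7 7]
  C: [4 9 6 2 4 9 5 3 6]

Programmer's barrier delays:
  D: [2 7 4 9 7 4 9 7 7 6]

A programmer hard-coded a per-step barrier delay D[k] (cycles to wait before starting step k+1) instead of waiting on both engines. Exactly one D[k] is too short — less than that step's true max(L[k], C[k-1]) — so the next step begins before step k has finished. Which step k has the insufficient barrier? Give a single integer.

hazard at step 2

step 0: need L[0]=2 = 2; D[0]=2 ok
step 1: need max(L[1]=7,C[0]=4) = 7; D[1]=7 ok
step 2: need max(L[2]=2,C[1]=9) = 9; D[2]=4 SHORT
step 3: need max(L[3]=9,C[2]=6) = 9; D[3]=9 ok
step 4: need max(L[4]=7,C[3]=2) = 7; D[4]=7 ok
step 5: need max(L[5]=4,C[4]=4) = 4; D[5]=4 ok
step 6: need max(L[6]=5,C[5]=9) = 9; D[6]=9 ok
step 7: need max(L[7]=7,C[6]=5) = 7; D[7]=7 ok
step 8: need max(L[8]=7,C[7]=3) = 7; D[8]=7 ok
step 9: need C[8]=6 = 6; D[9]=6 ok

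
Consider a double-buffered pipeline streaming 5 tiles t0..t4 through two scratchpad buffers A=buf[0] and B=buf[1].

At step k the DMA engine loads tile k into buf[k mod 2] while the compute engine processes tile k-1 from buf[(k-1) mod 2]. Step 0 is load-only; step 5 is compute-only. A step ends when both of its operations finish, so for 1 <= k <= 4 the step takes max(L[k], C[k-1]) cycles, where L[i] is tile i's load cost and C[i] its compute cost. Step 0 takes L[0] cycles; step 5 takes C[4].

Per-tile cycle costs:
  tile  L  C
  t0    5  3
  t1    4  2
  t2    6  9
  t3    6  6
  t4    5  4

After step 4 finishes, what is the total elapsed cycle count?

end_cycle[4] = 30

  0. 5=5c; end=5; A:t0 B:-
  1. max(4,3)=4c; end=9; A:t0 B:t1
  2. max(6,2)=6c; end=15; A:t2 B:t1
  3. max(6,9)=9c; end=24; A:t2 B:t3
  4. max(5,6)=6c; end=30; A:t4 B:t3
  5. 4=4c; end=34; A:t4 B:t3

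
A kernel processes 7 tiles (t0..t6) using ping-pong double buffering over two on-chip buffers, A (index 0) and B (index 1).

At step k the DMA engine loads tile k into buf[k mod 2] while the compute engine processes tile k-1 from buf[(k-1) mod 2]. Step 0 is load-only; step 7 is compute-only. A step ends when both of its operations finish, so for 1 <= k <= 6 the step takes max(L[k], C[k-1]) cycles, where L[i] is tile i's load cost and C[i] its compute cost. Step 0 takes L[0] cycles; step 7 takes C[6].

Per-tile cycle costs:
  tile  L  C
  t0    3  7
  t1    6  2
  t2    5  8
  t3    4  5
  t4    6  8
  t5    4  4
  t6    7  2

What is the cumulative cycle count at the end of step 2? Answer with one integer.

end_cycle[2] = 15

k=0 load=t0/3c comp=- wait=3 total=3
k=1 load=t1/6c comp=t0/7c wait=7 total=10
k=2 load=t2/5c comp=t1/2c wait=5 total=15
k=3 load=t3/4c comp=t2/8c wait=8 total=23
k=4 load=t4/6c comp=t3/5c wait=6 total=29
k=5 load=t5/4c comp=t4/8c wait=8 total=37
k=6 load=t6/7c comp=t5/4c wait=7 total=44
k=7 load=- comp=t6/2c wait=2 total=46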